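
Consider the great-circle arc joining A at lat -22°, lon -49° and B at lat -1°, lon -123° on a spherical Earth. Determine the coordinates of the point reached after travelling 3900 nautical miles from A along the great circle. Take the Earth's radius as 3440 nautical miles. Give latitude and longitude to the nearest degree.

Convert each endpoint to a unit vector on the sphere (x = cos φ cos λ, y = cos φ sin λ, z = sin φ).
The central angle between the endpoints is δ = arccos(p₁·p₂) ≈ 1.306 rad (74.8°). The total great-circle distance is δ·R ≈ 1.306 × 3440 ≈ 4491 nmi, so the target fraction is f = 3900/4491 ≈ 0.868.
Interpolate at f ≈ 0.868 with slerp weights a = sin((1−f)δ)/sin δ ≈ 0.177, b = sin(fδ)/sin δ ≈ 0.939.
p = a·p₁ + b·p₂ ≈ (-0.403, -0.911, -0.083); φ = arcsin(p_z) ≈ -4.75°, λ = atan2(p_y, p_x) ≈ -113.88°.

≈ lat -5°, lon -114°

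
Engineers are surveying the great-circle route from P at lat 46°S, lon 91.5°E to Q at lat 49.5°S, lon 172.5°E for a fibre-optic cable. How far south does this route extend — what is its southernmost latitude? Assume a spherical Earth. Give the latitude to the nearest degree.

The great circle lies in the plane with unit normal n̂ = (p₁ × p₂)/|p₁ × p₂|.
Here n̂_z ≈ +0.567; the vertex latitude is φ_max = arccos|n̂_z| ≈ 55.5°.
Check via Clairaut: cos φ_max = |cos φ₁| · sin C = cos(46.0°)·sin(125.4°) ≈ 0.567, again giving ≈ 55.5°.

≈ 55°S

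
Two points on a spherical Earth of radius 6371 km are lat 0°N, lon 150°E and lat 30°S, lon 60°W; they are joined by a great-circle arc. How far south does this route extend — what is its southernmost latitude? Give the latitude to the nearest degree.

The great circle lies in the plane with unit normal n̂ = (p₁ × p₂)/|p₁ × p₂|.
Here n̂_z ≈ +0.655; the vertex latitude is φ_max = arccos|n̂_z| ≈ 49.1°.

≈ 49°S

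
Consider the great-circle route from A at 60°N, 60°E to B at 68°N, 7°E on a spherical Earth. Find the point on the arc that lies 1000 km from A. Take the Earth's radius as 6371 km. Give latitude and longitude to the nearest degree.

≈ 65°N, 44°E

Convert each endpoint to a unit vector on the sphere (x = cos φ cos λ, y = cos φ sin λ, z = sin φ).
The central angle between the endpoints is δ = arccos(p₁·p₂) ≈ 0.414 rad (23.7°). The total great-circle distance is δ·R ≈ 0.414 × 6371 ≈ 2635 km, so the target fraction is f = 1000/2635 ≈ 0.380.
Interpolate at f ≈ 0.380 with slerp weights a = sin((1−f)δ)/sin δ ≈ 0.632, b = sin(fδ)/sin δ ≈ 0.389.
p = a·p₁ + b·p₂ ≈ (0.303, 0.291, 0.908); φ = arcsin(p_z) ≈ 65.17°, λ = atan2(p_y, p_x) ≈ 43.91°.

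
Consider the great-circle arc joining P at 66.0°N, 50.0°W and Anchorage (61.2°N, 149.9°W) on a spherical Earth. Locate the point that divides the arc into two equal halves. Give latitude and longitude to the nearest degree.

Convert each endpoint to a unit vector on the sphere (x = cos φ cos λ, y = cos φ sin λ, z = sin φ).
The central angle between the endpoints is δ = arccos(p₁·p₂) ≈ 0.697 rad (39.9°).
Interpolate at f = 1/2 with slerp weights a = sin((1−f)δ)/sin δ ≈ 0.532, b = sin(fδ)/sin δ ≈ 0.532.
p = a·p₁ + b·p₂ ≈ (-0.083, -0.294, 0.952); φ = arcsin(p_z) ≈ 72.20°, λ = atan2(p_y, p_x) ≈ -105.69°.

≈ 72°N, 106°W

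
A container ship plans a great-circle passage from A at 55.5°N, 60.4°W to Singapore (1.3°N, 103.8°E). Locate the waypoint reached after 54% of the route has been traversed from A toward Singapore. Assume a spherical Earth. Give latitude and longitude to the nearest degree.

Convert each endpoint to a unit vector on the sphere (x = cos φ cos λ, y = cos φ sin λ, z = sin φ).
The central angle between the endpoints is δ = arccos(p₁·p₂) ≈ 2.125 rad (121.7°).
Interpolate at f = 0.54 with slerp weights a = sin((1−f)δ)/sin δ ≈ 0.975, b = sin(fδ)/sin δ ≈ 1.072.
p = a·p₁ + b·p₂ ≈ (0.017, 0.561, 0.828); φ = arcsin(p_z) ≈ 55.87°, λ = atan2(p_y, p_x) ≈ 88.25°.

≈ 56°N, 88°E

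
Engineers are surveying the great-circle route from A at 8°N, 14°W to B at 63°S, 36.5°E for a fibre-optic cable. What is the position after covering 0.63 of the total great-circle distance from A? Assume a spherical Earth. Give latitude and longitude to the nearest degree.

≈ 39°S, 7°E

Write both endpoints as unit vectors p₁, p₂ with components (cos φ cos λ, cos φ sin λ, sin φ).
The central angle between the endpoints is δ = arccos(p₁·p₂) ≈ 1.408 rad (80.7°).
Interpolate at f = 0.63 with slerp weights a = sin((1−f)δ)/sin δ ≈ 0.504, b = sin(fδ)/sin δ ≈ 0.786.
p = a·p₁ + b·p₂ ≈ (0.771, 0.091, -0.630); φ = arcsin(p_z) ≈ -39.04°, λ = atan2(p_y, p_x) ≈ 6.75°.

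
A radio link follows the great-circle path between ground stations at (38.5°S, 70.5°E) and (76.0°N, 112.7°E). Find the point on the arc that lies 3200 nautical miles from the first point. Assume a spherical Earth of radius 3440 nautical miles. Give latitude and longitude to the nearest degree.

Write both endpoints as unit vectors p₁, p₂ with components (cos φ cos λ, cos φ sin λ, sin φ).
The central angle between the endpoints is δ = arccos(p₁·p₂) ≈ 2.053 rad (117.6°). The total great-circle distance is δ·R ≈ 2.053 × 3440 ≈ 7062 nmi, so the target fraction is f = 3200/7062 ≈ 0.453.
Interpolate at f ≈ 0.453 with slerp weights a = sin((1−f)δ)/sin δ ≈ 1.017, b = sin(fδ)/sin δ ≈ 0.905.
p = a·p₁ + b·p₂ ≈ (0.181, 0.952, 0.245); φ = arcsin(p_z) ≈ 14.17°, λ = atan2(p_y, p_x) ≈ 79.22°.

≈ (14°N, 79°E)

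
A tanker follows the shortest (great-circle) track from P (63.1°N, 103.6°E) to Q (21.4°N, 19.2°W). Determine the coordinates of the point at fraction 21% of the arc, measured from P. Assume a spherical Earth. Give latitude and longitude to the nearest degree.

Convert each endpoint to a unit vector on the sphere (x = cos φ cos λ, y = cos φ sin λ, z = sin φ).
The central angle between the endpoints is δ = arccos(p₁·p₂) ≈ 1.473 rad (84.4°).
Interpolate at f = 0.21 with slerp weights a = sin((1−f)δ)/sin δ ≈ 0.923, b = sin(fδ)/sin δ ≈ 0.306.
p = a·p₁ + b·p₂ ≈ (0.171, 0.312, 0.935); φ = arcsin(p_z) ≈ 69.16°, λ = atan2(p_y, p_x) ≈ 61.30°.

≈ (69°N, 61°E)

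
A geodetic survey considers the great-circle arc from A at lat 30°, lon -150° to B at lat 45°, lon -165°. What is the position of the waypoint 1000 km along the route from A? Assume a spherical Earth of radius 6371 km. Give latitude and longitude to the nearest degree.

Write both endpoints as unit vectors p₁, p₂ with components (cos φ cos λ, cos φ sin λ, sin φ).
The central angle between the endpoints is δ = arccos(p₁·p₂) ≈ 0.333 rad (19.1°). The total great-circle distance is δ·R ≈ 0.333 × 6371 ≈ 2122 km, so the target fraction is f = 1000/2122 ≈ 0.471.
Interpolate at f ≈ 0.471 with slerp weights a = sin((1−f)δ)/sin δ ≈ 0.536, b = sin(fδ)/sin δ ≈ 0.478.
p = a·p₁ + b·p₂ ≈ (-0.728, -0.320, 0.606); φ = arcsin(p_z) ≈ 37.30°, λ = atan2(p_y, p_x) ≈ -156.32°.

≈ lat 37°, lon -156°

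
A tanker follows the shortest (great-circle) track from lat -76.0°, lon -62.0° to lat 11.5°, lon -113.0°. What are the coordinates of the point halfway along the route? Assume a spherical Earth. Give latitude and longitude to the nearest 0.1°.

The haversine formula gives a central angle δ ≈ 1.615 rad (92.5°) between the endpoints.
Interpolate at f = 1/2 with slerp weights a = sin((1−f)δ)/sin δ ≈ 0.723, b = sin(fδ)/sin δ ≈ 0.723.
p = a·p₁ + b·p₂ ≈ (-0.195, -0.807, -0.558); φ = arcsin(p_z) ≈ -33.89°, λ = atan2(p_y, p_x) ≈ -103.57°.

≈ lat -33.9°, lon -103.6°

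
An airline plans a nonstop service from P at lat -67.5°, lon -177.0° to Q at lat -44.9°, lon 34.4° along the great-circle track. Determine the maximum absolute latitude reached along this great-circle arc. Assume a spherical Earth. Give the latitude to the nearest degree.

≈ -81°

The great circle lies in the plane with unit normal n̂ = (p₁ × p₂)/|p₁ × p₂|.
Here n̂_z ≈ -0.156; the vertex latitude is φ_max = arccos|n̂_z| ≈ 81.0°.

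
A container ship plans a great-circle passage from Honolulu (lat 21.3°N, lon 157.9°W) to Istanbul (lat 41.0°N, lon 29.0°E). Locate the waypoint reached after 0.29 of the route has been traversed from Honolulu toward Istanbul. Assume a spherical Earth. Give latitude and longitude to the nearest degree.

Write both endpoints as unit vectors p₁, p₂ with components (cos φ cos λ, cos φ sin λ, sin φ).
The central angle between the endpoints is δ = arccos(p₁·p₂) ≈ 2.049 rad (117.4°).
Interpolate at f = 0.29 with slerp weights a = sin((1−f)δ)/sin δ ≈ 1.118, b = sin(fδ)/sin δ ≈ 0.630.
p = a·p₁ + b·p₂ ≈ (-0.549, -0.161, 0.820); φ = arcsin(p_z) ≈ 55.06°, λ = atan2(p_y, p_x) ≈ -163.63°.

≈ lat 55°N, lon 164°W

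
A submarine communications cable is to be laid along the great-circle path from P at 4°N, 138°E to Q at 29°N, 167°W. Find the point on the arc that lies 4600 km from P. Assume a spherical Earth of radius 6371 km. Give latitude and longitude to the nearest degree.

≈ 24°N, 176°E

Convert each endpoint to a unit vector on the sphere (x = cos φ cos λ, y = cos φ sin λ, z = sin φ).
The central angle between the endpoints is δ = arccos(p₁·p₂) ≈ 1.007 rad (57.7°). The total great-circle distance is δ·R ≈ 1.007 × 6371 ≈ 6417 km, so the target fraction is f = 4600/6417 ≈ 0.717.
Interpolate at f ≈ 0.717 with slerp weights a = sin((1−f)δ)/sin δ ≈ 0.333, b = sin(fδ)/sin δ ≈ 0.782.
p = a·p₁ + b·p₂ ≈ (-0.913, 0.068, 0.402); φ = arcsin(p_z) ≈ 23.72°, λ = atan2(p_y, p_x) ≈ 175.72°.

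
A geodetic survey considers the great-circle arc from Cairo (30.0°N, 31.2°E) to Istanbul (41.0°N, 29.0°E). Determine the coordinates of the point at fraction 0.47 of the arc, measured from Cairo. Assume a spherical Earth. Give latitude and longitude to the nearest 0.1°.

Write both endpoints as unit vectors p₁, p₂ with components (cos φ cos λ, cos φ sin λ, sin φ).
The central angle between the endpoints is δ = arccos(p₁·p₂) ≈ 0.194 rad (11.1°).
Interpolate at f = 0.47 with slerp weights a = sin((1−f)δ)/sin δ ≈ 0.532, b = sin(fδ)/sin δ ≈ 0.472.
p = a·p₁ + b·p₂ ≈ (0.706, 0.412, 0.576); φ = arcsin(p_z) ≈ 35.17°, λ = atan2(p_y, p_x) ≈ 30.24°.

≈ 35.2°N, 30.2°E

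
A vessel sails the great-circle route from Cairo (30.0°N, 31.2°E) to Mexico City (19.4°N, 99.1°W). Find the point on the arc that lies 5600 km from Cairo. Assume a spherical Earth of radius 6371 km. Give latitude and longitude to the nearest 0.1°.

≈ 48.0°N, 31.4°W

Convert each endpoint to a unit vector on the sphere (x = cos φ cos λ, y = cos φ sin λ, z = sin φ).
The central angle between the endpoints is δ = arccos(p₁·p₂) ≈ 1.941 rad (111.2°). The total great-circle distance is δ·R ≈ 1.941 × 6371 ≈ 12369 km, so the target fraction is f = 5600/12369 ≈ 0.453.
Interpolate at f ≈ 0.453 with slerp weights a = sin((1−f)δ)/sin δ ≈ 0.937, b = sin(fδ)/sin δ ≈ 0.826.
p = a·p₁ + b·p₂ ≈ (0.571, -0.349, 0.743); φ = arcsin(p_z) ≈ 47.99°, λ = atan2(p_y, p_x) ≈ -31.43°.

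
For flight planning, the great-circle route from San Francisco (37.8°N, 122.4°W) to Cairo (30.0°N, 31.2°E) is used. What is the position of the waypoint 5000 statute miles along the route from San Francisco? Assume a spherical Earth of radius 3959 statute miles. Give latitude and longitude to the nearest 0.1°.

Write both endpoints as unit vectors p₁, p₂ with components (cos φ cos λ, cos φ sin λ, sin φ).
The central angle between the endpoints is δ = arccos(p₁·p₂) ≈ 1.882 rad (107.8°). The total great-circle distance is δ·R ≈ 1.882 × 3959 ≈ 7452 mi, so the target fraction is f = 5000/7452 ≈ 0.671.
Interpolate at f ≈ 0.671 with slerp weights a = sin((1−f)δ)/sin δ ≈ 0.610, b = sin(fδ)/sin δ ≈ 1.001.
p = a·p₁ + b·p₂ ≈ (0.483, 0.042, 0.874); φ = arcsin(p_z) ≈ 60.97°, λ = atan2(p_y, p_x) ≈ 5.00°.

≈ 61.0°N, 5.0°E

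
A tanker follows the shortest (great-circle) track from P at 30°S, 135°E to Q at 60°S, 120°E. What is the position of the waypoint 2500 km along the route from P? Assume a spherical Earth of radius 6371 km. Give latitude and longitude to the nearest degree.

The haversine formula gives a central angle δ ≈ 0.552 rad (31.6°) between the endpoints. The total great-circle distance is δ·R ≈ 0.552 × 6371 ≈ 3519 km, so the target fraction is f = 2500/3519 ≈ 0.710.
Interpolate at f ≈ 0.710 with slerp weights a = sin((1−f)δ)/sin δ ≈ 0.304, b = sin(fδ)/sin δ ≈ 0.729.
p = a·p₁ + b·p₂ ≈ (-0.368, 0.501, -0.783); φ = arcsin(p_z) ≈ -51.53°, λ = atan2(p_y, p_x) ≈ 126.28°.

≈ 52°S, 126°E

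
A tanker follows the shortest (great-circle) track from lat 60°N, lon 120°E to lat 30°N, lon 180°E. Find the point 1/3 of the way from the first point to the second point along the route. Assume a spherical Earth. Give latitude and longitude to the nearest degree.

≈ lat 54°N, lon 148°E

The haversine formula gives a central angle δ ≈ 0.864 rad (49.5°) between the endpoints.
Interpolate at f = 1/3 with slerp weights a = sin((1−f)δ)/sin δ ≈ 0.716, b = sin(fδ)/sin δ ≈ 0.373.
p = a·p₁ + b·p₂ ≈ (-0.503, 0.310, 0.807); φ = arcsin(p_z) ≈ 53.81°, λ = atan2(p_y, p_x) ≈ 148.32°.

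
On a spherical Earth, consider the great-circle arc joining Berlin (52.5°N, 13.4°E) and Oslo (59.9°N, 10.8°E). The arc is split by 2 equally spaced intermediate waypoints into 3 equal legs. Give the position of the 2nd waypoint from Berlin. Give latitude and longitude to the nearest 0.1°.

Write both endpoints as unit vectors p₁, p₂ with components (cos φ cos λ, cos φ sin λ, sin φ).
The central angle between the endpoints is δ = arccos(p₁·p₂) ≈ 0.132 rad (7.5°).
Interpolate at f = 2/3 with slerp weights a = sin((1−f)δ)/sin δ ≈ 0.334, b = sin(fδ)/sin δ ≈ 0.668.
p = a·p₁ + b·p₂ ≈ (0.527, 0.110, 0.843); φ = arcsin(p_z) ≈ 57.44°, λ = atan2(p_y, p_x) ≈ 11.78°.

≈ 57.4°N, 11.8°E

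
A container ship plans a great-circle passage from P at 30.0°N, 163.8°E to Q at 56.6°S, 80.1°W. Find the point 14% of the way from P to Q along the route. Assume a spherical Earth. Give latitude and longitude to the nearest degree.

From cos δ = sin φ₁ sin φ₂ + cos φ₁ cos φ₂ cos Δλ, the central angle is δ ≈ 2.249 rad (128.8°).
Interpolate at f = 0.14 with slerp weights a = sin((1−f)δ)/sin δ ≈ 1.200, b = sin(fδ)/sin δ ≈ 0.398.
p = a·p₁ + b·p₂ ≈ (-0.960, 0.074, 0.268); φ = arcsin(p_z) ≈ 15.56°, λ = atan2(p_y, p_x) ≈ 175.57°.

≈ 16°N, 176°E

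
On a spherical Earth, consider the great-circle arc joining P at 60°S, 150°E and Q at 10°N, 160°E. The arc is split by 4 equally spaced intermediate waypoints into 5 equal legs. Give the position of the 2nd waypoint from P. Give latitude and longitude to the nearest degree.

≈ 32°S, 156°E

The haversine formula gives a central angle δ ≈ 1.230 rad (70.5°) between the endpoints.
Interpolate at f = 2/5 with slerp weights a = sin((1−f)δ)/sin δ ≈ 0.714, b = sin(fδ)/sin δ ≈ 0.501.
p = a·p₁ + b·p₂ ≈ (-0.773, 0.347, -0.531); φ = arcsin(p_z) ≈ -32.08°, λ = atan2(p_y, p_x) ≈ 155.81°.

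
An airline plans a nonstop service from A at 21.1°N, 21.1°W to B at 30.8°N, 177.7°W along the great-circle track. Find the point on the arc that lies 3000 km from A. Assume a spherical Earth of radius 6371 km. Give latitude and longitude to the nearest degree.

≈ 45°N, 36°W

Write both endpoints as unit vectors p₁, p₂ with components (cos φ cos λ, cos φ sin λ, sin φ).
The central angle between the endpoints is δ = arccos(p₁·p₂) ≈ 2.155 rad (123.4°). The total great-circle distance is δ·R ≈ 2.155 × 6371 ≈ 13726 km, so the target fraction is f = 3000/13726 ≈ 0.219.
Interpolate at f ≈ 0.219 with slerp weights a = sin((1−f)δ)/sin δ ≈ 1.191, b = sin(fδ)/sin δ ≈ 0.544.
p = a·p₁ + b·p₂ ≈ (0.570, -0.419, 0.707); φ = arcsin(p_z) ≈ 45.00°, λ = atan2(p_y, p_x) ≈ -36.31°.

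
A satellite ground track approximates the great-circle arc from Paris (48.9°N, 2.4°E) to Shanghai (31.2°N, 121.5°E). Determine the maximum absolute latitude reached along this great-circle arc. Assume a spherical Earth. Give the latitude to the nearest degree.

≈ 60°N

The great circle lies in the plane with unit normal n̂ = (p₁ × p₂)/|p₁ × p₂|.
Here n̂_z ≈ +0.495; the vertex latitude is φ_max = arccos|n̂_z| ≈ 60.3°.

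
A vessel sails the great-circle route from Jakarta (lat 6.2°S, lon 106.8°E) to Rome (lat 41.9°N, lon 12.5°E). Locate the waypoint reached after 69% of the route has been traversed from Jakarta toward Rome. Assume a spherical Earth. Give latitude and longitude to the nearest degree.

Write both endpoints as unit vectors p₁, p₂ with components (cos φ cos λ, cos φ sin λ, sin φ).
The central angle between the endpoints is δ = arccos(p₁·p₂) ≈ 1.699 rad (97.3°).
Interpolate at f = 0.69 with slerp weights a = sin((1−f)δ)/sin δ ≈ 0.507, b = sin(fδ)/sin δ ≈ 0.929.
p = a·p₁ + b·p₂ ≈ (0.530, 0.632, 0.566); φ = arcsin(p_z) ≈ 34.46°, λ = atan2(p_y, p_x) ≈ 50.04°.

≈ lat 34°N, lon 50°E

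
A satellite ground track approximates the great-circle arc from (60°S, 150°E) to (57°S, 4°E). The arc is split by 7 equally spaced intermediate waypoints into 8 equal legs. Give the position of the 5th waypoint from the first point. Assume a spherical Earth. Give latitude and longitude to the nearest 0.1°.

≈ (76.4°S, 35.7°E)

Write both endpoints as unit vectors p₁, p₂ with components (cos φ cos λ, cos φ sin λ, sin φ).
The central angle between the endpoints is δ = arccos(p₁·p₂) ≈ 1.047 rad (60.0°).
Interpolate at f = 5/8 with slerp weights a = sin((1−f)δ)/sin δ ≈ 0.442, b = sin(fδ)/sin δ ≈ 0.703.
p = a·p₁ + b·p₂ ≈ (0.191, 0.137, -0.972); φ = arcsin(p_z) ≈ -76.42°, λ = atan2(p_y, p_x) ≈ 35.74°.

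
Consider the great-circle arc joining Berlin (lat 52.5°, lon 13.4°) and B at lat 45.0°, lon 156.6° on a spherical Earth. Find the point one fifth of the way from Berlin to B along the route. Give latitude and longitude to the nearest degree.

≈ lat 66°, lon 30°

From cos δ = sin φ₁ sin φ₂ + cos φ₁ cos φ₂ cos Δλ, the central angle is δ ≈ 1.353 rad (77.5°).
Interpolate at f = 1/5 with slerp weights a = sin((1−f)δ)/sin δ ≈ 0.904, b = sin(fδ)/sin δ ≈ 0.274.
p = a·p₁ + b·p₂ ≈ (0.358, 0.204, 0.911); φ = arcsin(p_z) ≈ 65.66°, λ = atan2(p_y, p_x) ≈ 29.74°.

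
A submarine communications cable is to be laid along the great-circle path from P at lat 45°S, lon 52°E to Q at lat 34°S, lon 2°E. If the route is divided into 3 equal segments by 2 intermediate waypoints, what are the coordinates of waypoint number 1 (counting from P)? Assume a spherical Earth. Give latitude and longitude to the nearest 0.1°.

Write both endpoints as unit vectors p₁, p₂ with components (cos φ cos λ, cos φ sin λ, sin φ).
The central angle between the endpoints is δ = arccos(p₁·p₂) ≈ 0.688 rad (39.4°).
Interpolate at f = 1/3 with slerp weights a = sin((1−f)δ)/sin δ ≈ 0.697, b = sin(fδ)/sin δ ≈ 0.358.
p = a·p₁ + b·p₂ ≈ (0.600, 0.399, -0.693); φ = arcsin(p_z) ≈ -43.89°, λ = atan2(p_y, p_x) ≈ 33.61°.

≈ lat 43.9°S, lon 33.6°E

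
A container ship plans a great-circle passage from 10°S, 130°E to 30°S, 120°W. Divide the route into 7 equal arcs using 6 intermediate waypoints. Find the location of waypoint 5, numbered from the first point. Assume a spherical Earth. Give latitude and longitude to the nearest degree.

≈ 35°S, 154°W

The haversine formula gives a central angle δ ≈ 1.777 rad (101.8°) between the endpoints.
Interpolate at f = 5/7 with slerp weights a = sin((1−f)δ)/sin δ ≈ 0.497, b = sin(fδ)/sin δ ≈ 0.976.
p = a·p₁ + b·p₂ ≈ (-0.737, -0.357, -0.574); φ = arcsin(p_z) ≈ -35.03°, λ = atan2(p_y, p_x) ≈ -154.15°.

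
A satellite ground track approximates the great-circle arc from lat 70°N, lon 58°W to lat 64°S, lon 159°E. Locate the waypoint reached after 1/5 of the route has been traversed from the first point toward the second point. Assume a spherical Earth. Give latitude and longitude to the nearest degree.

≈ lat 54°N, lon 124°W

The haversine formula gives a central angle δ ≈ 2.874 rad (164.7°) between the endpoints.
Interpolate at f = 1/5 with slerp weights a = sin((1−f)δ)/sin δ ≈ 2.820, b = sin(fδ)/sin δ ≈ 2.054.
p = a·p₁ + b·p₂ ≈ (-0.329, -0.495, 0.804); φ = arcsin(p_z) ≈ 53.50°, λ = atan2(p_y, p_x) ≈ -123.63°.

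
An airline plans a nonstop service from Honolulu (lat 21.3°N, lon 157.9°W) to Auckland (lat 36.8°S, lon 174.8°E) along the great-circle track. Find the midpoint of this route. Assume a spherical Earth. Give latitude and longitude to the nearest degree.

Convert each endpoint to a unit vector on the sphere (x = cos φ cos λ, y = cos φ sin λ, z = sin φ).
The central angle between the endpoints is δ = arccos(p₁·p₂) ≈ 1.109 rad (63.6°).
Interpolate at f = 1/2 with slerp weights a = sin((1−f)δ)/sin δ ≈ 0.588, b = sin(fδ)/sin δ ≈ 0.588.
p = a·p₁ + b·p₂ ≈ (-0.977, -0.163, -0.139); φ = arcsin(p_z) ≈ -7.97°, λ = atan2(p_y, p_x) ≈ -170.50°.

≈ lat 8°S, lon 170°W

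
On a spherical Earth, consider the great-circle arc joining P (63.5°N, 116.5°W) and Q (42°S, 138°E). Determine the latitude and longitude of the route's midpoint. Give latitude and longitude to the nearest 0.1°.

Write both endpoints as unit vectors p₁, p₂ with components (cos φ cos λ, cos φ sin λ, sin φ).
The central angle between the endpoints is δ = arccos(p₁·p₂) ≈ 2.329 rad (133.4°).
Interpolate at f = 1/2 with slerp weights a = sin((1−f)δ)/sin δ ≈ 1.265, b = sin(fδ)/sin δ ≈ 1.265.
p = a·p₁ + b·p₂ ≈ (-0.950, 0.124, 0.286); φ = arcsin(p_z) ≈ 16.59°, λ = atan2(p_y, p_x) ≈ 172.57°.

≈ (16.6°N, 172.6°E)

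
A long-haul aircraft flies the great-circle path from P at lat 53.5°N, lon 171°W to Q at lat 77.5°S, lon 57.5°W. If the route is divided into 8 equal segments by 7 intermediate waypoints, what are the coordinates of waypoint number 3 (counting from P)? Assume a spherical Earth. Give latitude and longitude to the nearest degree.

≈ lat 0°N, lon 154°W

Convert each endpoint to a unit vector on the sphere (x = cos φ cos λ, y = cos φ sin λ, z = sin φ).
The central angle between the endpoints is δ = arccos(p₁·p₂) ≈ 2.561 rad (146.7°).
Interpolate at f = 3/8 with slerp weights a = sin((1−f)δ)/sin δ ≈ 1.822, b = sin(fδ)/sin δ ≈ 1.494.
p = a·p₁ + b·p₂ ≈ (-0.897, -0.442, 0.006); φ = arcsin(p_z) ≈ 0.37°, λ = atan2(p_y, p_x) ≈ -153.75°.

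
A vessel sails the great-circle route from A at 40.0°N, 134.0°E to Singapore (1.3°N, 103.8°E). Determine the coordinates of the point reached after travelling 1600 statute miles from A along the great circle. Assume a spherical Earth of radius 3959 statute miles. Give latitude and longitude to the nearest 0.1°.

Convert each endpoint to a unit vector on the sphere (x = cos φ cos λ, y = cos φ sin λ, z = sin φ).
The central angle between the endpoints is δ = arccos(p₁·p₂) ≈ 0.828 rad (47.4°). The total great-circle distance is δ·R ≈ 0.828 × 3959 ≈ 3277 mi, so the target fraction is f = 1600/3277 ≈ 0.488.
Interpolate at f ≈ 0.488 with slerp weights a = sin((1−f)δ)/sin δ ≈ 0.558, b = sin(fδ)/sin δ ≈ 0.534.
p = a·p₁ + b·p₂ ≈ (-0.424, 0.826, 0.371); φ = arcsin(p_z) ≈ 21.77°, λ = atan2(p_y, p_x) ≈ 117.19°.

≈ 21.8°N, 117.2°E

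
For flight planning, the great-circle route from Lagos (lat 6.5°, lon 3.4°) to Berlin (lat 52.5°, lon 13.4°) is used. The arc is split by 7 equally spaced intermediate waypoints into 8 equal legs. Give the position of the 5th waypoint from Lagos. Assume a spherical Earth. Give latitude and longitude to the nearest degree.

≈ lat 35°, lon 8°

Write both endpoints as unit vectors p₁, p₂ with components (cos φ cos λ, cos φ sin λ, sin φ).
The central angle between the endpoints is δ = arccos(p₁·p₂) ≈ 0.816 rad (46.7°).
Interpolate at f = 5/8 with slerp weights a = sin((1−f)δ)/sin δ ≈ 0.414, b = sin(fδ)/sin δ ≈ 0.670.
p = a·p₁ + b·p₂ ≈ (0.807, 0.119, 0.578); φ = arcsin(p_z) ≈ 35.34°, λ = atan2(p_y, p_x) ≈ 8.38°.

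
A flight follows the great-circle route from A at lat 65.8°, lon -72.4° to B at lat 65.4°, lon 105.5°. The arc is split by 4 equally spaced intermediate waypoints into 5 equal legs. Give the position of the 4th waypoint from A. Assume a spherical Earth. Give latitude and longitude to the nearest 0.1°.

≈ lat 75.2°, lon 104.7°

Convert each endpoint to a unit vector on the sphere (x = cos φ cos λ, y = cos φ sin λ, z = sin φ).
The central angle between the endpoints is δ = arccos(p₁·p₂) ≈ 0.852 rad (48.8°).
Interpolate at f = 4/5 with slerp weights a = sin((1−f)δ)/sin δ ≈ 0.225, b = sin(fδ)/sin δ ≈ 0.837.
p = a·p₁ + b·p₂ ≈ (-0.065, 0.248, 0.967); φ = arcsin(p_z) ≈ 75.16°, λ = atan2(p_y, p_x) ≈ 104.74°.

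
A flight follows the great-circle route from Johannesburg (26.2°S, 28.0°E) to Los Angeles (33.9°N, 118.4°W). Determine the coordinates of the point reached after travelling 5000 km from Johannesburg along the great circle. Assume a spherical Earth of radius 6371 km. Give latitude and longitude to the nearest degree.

≈ 4°S, 13°W

Convert each endpoint to a unit vector on the sphere (x = cos φ cos λ, y = cos φ sin λ, z = sin φ).
The central angle between the endpoints is δ = arccos(p₁·p₂) ≈ 2.619 rad (150.1°). The total great-circle distance is δ·R ≈ 2.619 × 6371 ≈ 16686 km, so the target fraction is f = 5000/16686 ≈ 0.300.
Interpolate at f ≈ 0.300 with slerp weights a = sin((1−f)δ)/sin δ ≈ 1.935, b = sin(fδ)/sin δ ≈ 1.416.
p = a·p₁ + b·p₂ ≈ (0.974, -0.219, -0.064); φ = arcsin(p_z) ≈ -3.69°, λ = atan2(p_y, p_x) ≈ -12.67°.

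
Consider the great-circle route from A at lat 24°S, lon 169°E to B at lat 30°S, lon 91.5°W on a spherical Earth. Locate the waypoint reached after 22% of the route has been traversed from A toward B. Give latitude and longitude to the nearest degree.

≈ lat 33°S, lon 172°W

Write both endpoints as unit vectors p₁, p₂ with components (cos φ cos λ, cos φ sin λ, sin φ).
The central angle between the endpoints is δ = arccos(p₁·p₂) ≈ 1.498 rad (85.8°).
Interpolate at f = 0.22 with slerp weights a = sin((1−f)δ)/sin δ ≈ 0.923, b = sin(fδ)/sin δ ≈ 0.324.
p = a·p₁ + b·p₂ ≈ (-0.835, -0.120, -0.537); φ = arcsin(p_z) ≈ -32.51°, λ = atan2(p_y, p_x) ≈ -171.81°.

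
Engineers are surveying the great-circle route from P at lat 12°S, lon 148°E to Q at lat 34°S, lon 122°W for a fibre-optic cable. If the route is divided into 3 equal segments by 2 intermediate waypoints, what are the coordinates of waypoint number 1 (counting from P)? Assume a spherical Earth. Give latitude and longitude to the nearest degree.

≈ lat 26°S, lon 174°E

Write both endpoints as unit vectors p₁, p₂ with components (cos φ cos λ, cos φ sin λ, sin φ).
The central angle between the endpoints is δ = arccos(p₁·p₂) ≈ 1.454 rad (83.3°).
Interpolate at f = 1/3 with slerp weights a = sin((1−f)δ)/sin δ ≈ 0.830, b = sin(fδ)/sin δ ≈ 0.469.
p = a·p₁ + b·p₂ ≈ (-0.895, 0.100, -0.435); φ = arcsin(p_z) ≈ -25.78°, λ = atan2(p_y, p_x) ≈ 173.59°.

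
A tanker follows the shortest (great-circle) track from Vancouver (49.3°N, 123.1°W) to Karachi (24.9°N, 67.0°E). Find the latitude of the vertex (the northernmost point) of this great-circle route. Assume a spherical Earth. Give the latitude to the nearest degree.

≈ 84°N

The great circle lies in the plane with unit normal n̂ = (p₁ × p₂)/|p₁ × p₂|.
Here n̂_z ≈ -0.108; the vertex latitude is φ_max = arccos|n̂_z| ≈ 83.8°.
Check via Clairaut: cos φ_max = |cos φ₁| · sin C = cos(49.3°)·sin(9.5°) ≈ 0.108, again giving ≈ 83.8°.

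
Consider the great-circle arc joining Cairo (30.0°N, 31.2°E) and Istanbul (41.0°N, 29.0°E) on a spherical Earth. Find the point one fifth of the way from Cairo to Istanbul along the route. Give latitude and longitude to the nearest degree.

≈ 32°N, 31°E

Write both endpoints as unit vectors p₁, p₂ with components (cos φ cos λ, cos φ sin λ, sin φ).
The central angle between the endpoints is δ = arccos(p₁·p₂) ≈ 0.194 rad (11.1°).
Interpolate at f = 1/5 with slerp weights a = sin((1−f)δ)/sin δ ≈ 0.802, b = sin(fδ)/sin δ ≈ 0.201.
p = a·p₁ + b·p₂ ≈ (0.727, 0.433, 0.533); φ = arcsin(p_z) ≈ 32.20°, λ = atan2(p_y, p_x) ≈ 30.81°.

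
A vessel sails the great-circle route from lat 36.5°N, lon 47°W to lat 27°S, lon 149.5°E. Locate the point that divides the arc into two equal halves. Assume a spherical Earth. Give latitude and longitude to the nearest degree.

From cos δ = sin φ₁ sin φ₂ + cos φ₁ cos φ₂ cos Δλ, the central angle is δ ≈ 2.847 rad (163.1°).
Interpolate at f = 1/2 with slerp weights a = sin((1−f)δ)/sin δ ≈ 3.402, b = sin(fδ)/sin δ ≈ 3.402.
p = a·p₁ + b·p₂ ≈ (-0.747, -0.462, 0.479); φ = arcsin(p_z) ≈ 28.62°, λ = atan2(p_y, p_x) ≈ -148.28°.

≈ lat 29°N, lon 148°W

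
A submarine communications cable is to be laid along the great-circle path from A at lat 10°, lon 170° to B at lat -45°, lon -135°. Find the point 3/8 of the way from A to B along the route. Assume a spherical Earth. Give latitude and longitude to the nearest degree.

≈ lat -12°, lon -173°

The haversine formula gives a central angle δ ≈ 1.291 rad (73.9°) between the endpoints.
Interpolate at f = 3/8 with slerp weights a = sin((1−f)δ)/sin δ ≈ 0.751, b = sin(fδ)/sin δ ≈ 0.484.
p = a·p₁ + b·p₂ ≈ (-0.971, -0.114, -0.212); φ = arcsin(p_z) ≈ -12.23°, λ = atan2(p_y, p_x) ≈ -173.32°.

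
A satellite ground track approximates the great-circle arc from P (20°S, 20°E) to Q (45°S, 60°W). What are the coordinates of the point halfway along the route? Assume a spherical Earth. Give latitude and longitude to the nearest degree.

Write both endpoints as unit vectors p₁, p₂ with components (cos φ cos λ, cos φ sin λ, sin φ).
The central angle between the endpoints is δ = arccos(p₁·p₂) ≈ 1.205 rad (69.1°).
Interpolate at f = 1/2 with slerp weights a = sin((1−f)δ)/sin δ ≈ 0.607, b = sin(fδ)/sin δ ≈ 0.607.
p = a·p₁ + b·p₂ ≈ (0.751, -0.177, -0.637); φ = arcsin(p_z) ≈ -39.55°, λ = atan2(p_y, p_x) ≈ -13.24°.

≈ (40°S, 13°W)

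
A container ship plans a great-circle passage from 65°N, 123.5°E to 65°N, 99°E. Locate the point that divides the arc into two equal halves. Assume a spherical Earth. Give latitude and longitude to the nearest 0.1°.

From cos δ = sin φ₁ sin φ₂ + cos φ₁ cos φ₂ cos Δλ, the central angle is δ ≈ 0.180 rad (10.3°).
Interpolate at f = 1/2 with slerp weights a = sin((1−f)δ)/sin δ ≈ 0.502, b = sin(fδ)/sin δ ≈ 0.502.
p = a·p₁ + b·p₂ ≈ (-0.150, 0.386, 0.910); φ = arcsin(p_z) ≈ 65.50°, λ = atan2(p_y, p_x) ≈ 111.25°.

≈ 65.5°N, 111.2°E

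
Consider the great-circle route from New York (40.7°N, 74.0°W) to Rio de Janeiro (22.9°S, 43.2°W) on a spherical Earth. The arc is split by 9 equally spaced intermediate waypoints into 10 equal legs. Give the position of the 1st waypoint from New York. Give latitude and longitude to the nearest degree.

Convert each endpoint to a unit vector on the sphere (x = cos φ cos λ, y = cos φ sin λ, z = sin φ).
The central angle between the endpoints is δ = arccos(p₁·p₂) ≈ 1.217 rad (69.7°).
Interpolate at f = 1/10 with slerp weights a = sin((1−f)δ)/sin δ ≈ 0.948, b = sin(fδ)/sin δ ≈ 0.129.
p = a·p₁ + b·p₂ ≈ (0.285, -0.772, 0.568); φ = arcsin(p_z) ≈ 34.59°, λ = atan2(p_y, p_x) ≈ -69.75°.

≈ 35°N, 70°W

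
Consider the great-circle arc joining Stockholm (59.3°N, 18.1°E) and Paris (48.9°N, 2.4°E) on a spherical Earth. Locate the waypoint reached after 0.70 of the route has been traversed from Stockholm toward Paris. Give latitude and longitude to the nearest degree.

From cos δ = sin φ₁ sin φ₂ + cos φ₁ cos φ₂ cos Δλ, the central angle is δ ≈ 0.241 rad (13.8°).
Interpolate at f = 0.70 with slerp weights a = sin((1−f)δ)/sin δ ≈ 0.303, b = sin(fδ)/sin δ ≈ 0.703.
p = a·p₁ + b·p₂ ≈ (0.609, 0.067, 0.790); φ = arcsin(p_z) ≈ 52.22°, λ = atan2(p_y, p_x) ≈ 6.31°.

≈ 52°N, 6°E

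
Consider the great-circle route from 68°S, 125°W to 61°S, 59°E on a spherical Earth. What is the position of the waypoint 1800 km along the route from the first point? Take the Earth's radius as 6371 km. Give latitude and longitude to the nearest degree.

The haversine formula gives a central angle δ ≈ 0.890 rad (51.0°) between the endpoints. The total great-circle distance is δ·R ≈ 0.890 × 6371 ≈ 5667 km, so the target fraction is f = 1800/5667 ≈ 0.318.
Interpolate at f ≈ 0.318 with slerp weights a = sin((1−f)δ)/sin δ ≈ 0.734, b = sin(fδ)/sin δ ≈ 0.359.
p = a·p₁ + b·p₂ ≈ (-0.068, -0.076, -0.995); φ = arcsin(p_z) ≈ -84.13°, λ = atan2(p_y, p_x) ≈ -131.82°.

≈ 84°S, 132°W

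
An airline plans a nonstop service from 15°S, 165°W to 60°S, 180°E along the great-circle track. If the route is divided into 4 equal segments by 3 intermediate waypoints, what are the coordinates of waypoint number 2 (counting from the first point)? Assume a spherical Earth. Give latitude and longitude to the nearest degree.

≈ 38°S, 170°W

Convert each endpoint to a unit vector on the sphere (x = cos φ cos λ, y = cos φ sin λ, z = sin φ).
The central angle between the endpoints is δ = arccos(p₁·p₂) ≈ 0.808 rad (46.3°).
Interpolate at f = 2/4 with slerp weights a = sin((1−f)δ)/sin δ ≈ 0.544, b = sin(fδ)/sin δ ≈ 0.544.
p = a·p₁ + b·p₂ ≈ (-0.779, -0.136, -0.612); φ = arcsin(p_z) ≈ -37.71°, λ = atan2(p_y, p_x) ≈ -170.10°.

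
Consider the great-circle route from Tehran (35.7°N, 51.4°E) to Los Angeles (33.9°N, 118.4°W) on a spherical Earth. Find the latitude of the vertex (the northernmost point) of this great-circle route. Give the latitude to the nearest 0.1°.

The great circle lies in the plane with unit normal n̂ = (p₁ × p₂)/|p₁ × p₂|.
Here n̂_z ≈ -0.127; the vertex latitude is φ_max = arccos|n̂_z| ≈ 82.7°.
Check via Clairaut: cos φ_max = |cos φ₁| · sin C = cos(35.7°)·sin(9.0°) ≈ 0.127, again giving ≈ 82.7°.

≈ 82.7°N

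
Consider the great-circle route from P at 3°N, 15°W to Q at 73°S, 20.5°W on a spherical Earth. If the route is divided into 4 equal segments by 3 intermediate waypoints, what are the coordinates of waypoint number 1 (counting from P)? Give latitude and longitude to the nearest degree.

The haversine formula gives a central angle δ ≈ 1.328 rad (76.1°) between the endpoints.
Interpolate at f = 1/4 with slerp weights a = sin((1−f)δ)/sin δ ≈ 0.865, b = sin(fδ)/sin δ ≈ 0.336.
p = a·p₁ + b·p₂ ≈ (0.926, -0.258, -0.276); φ = arcsin(p_z) ≈ -16.01°, λ = atan2(p_y, p_x) ≈ -15.56°.

≈ 16°S, 16°W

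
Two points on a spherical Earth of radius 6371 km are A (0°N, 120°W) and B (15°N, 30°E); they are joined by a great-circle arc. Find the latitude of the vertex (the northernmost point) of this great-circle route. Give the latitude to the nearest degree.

≈ 28°N

The great circle lies in the plane with unit normal n̂ = (p₁ × p₂)/|p₁ × p₂|.
Here n̂_z ≈ +0.881; the vertex latitude is φ_max = arccos|n̂_z| ≈ 28.2°.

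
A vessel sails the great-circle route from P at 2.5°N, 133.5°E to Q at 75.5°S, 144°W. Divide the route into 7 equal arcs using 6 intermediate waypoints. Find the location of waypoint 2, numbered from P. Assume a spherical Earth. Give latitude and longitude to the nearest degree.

Convert each endpoint to a unit vector on the sphere (x = cos φ cos λ, y = cos φ sin λ, z = sin φ).
The central angle between the endpoints is δ = arccos(p₁·p₂) ≈ 1.580 rad (90.5°).
Interpolate at f = 2/7 with slerp weights a = sin((1−f)δ)/sin δ ≈ 0.904, b = sin(fδ)/sin δ ≈ 0.436.
p = a·p₁ + b·p₂ ≈ (-0.710, 0.591, -0.383); φ = arcsin(p_z) ≈ -22.52°, λ = atan2(p_y, p_x) ≈ 140.23°.

≈ 23°S, 140°E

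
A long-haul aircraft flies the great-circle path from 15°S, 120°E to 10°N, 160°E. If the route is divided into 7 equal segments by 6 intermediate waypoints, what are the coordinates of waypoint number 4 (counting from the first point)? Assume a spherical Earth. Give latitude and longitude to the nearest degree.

The haversine formula gives a central angle δ ≈ 0.818 rad (46.9°) between the endpoints.
Interpolate at f = 4/7 with slerp weights a = sin((1−f)δ)/sin δ ≈ 0.471, b = sin(fδ)/sin δ ≈ 0.617.
p = a·p₁ + b·p₂ ≈ (-0.799, 0.602, -0.015); φ = arcsin(p_z) ≈ -0.84°, λ = atan2(p_y, p_x) ≈ 143.01°.

≈ 1°S, 143°E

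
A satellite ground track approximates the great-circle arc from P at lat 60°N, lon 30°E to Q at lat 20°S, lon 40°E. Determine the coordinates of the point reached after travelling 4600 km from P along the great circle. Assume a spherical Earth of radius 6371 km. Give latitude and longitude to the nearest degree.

≈ lat 19°N, lon 37°E

Convert each endpoint to a unit vector on the sphere (x = cos φ cos λ, y = cos φ sin λ, z = sin φ).
The central angle between the endpoints is δ = arccos(p₁·p₂) ≈ 1.404 rad (80.4°). The total great-circle distance is δ·R ≈ 1.404 × 6371 ≈ 8942 km, so the target fraction is f = 4600/8942 ≈ 0.514.
Interpolate at f ≈ 0.514 with slerp weights a = sin((1−f)δ)/sin δ ≈ 0.639, b = sin(fδ)/sin δ ≈ 0.670.
p = a·p₁ + b·p₂ ≈ (0.759, 0.565, 0.324); φ = arcsin(p_z) ≈ 18.91°, λ = atan2(p_y, p_x) ≈ 36.64°.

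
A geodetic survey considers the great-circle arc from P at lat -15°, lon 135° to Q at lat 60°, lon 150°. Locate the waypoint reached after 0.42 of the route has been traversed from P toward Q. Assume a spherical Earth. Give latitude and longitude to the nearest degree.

≈ lat 17°, lon 139°

The haversine formula gives a central angle δ ≈ 1.326 rad (76.0°) between the endpoints.
Interpolate at f = 0.42 with slerp weights a = sin((1−f)δ)/sin δ ≈ 0.717, b = sin(fδ)/sin δ ≈ 0.545.
p = a·p₁ + b·p₂ ≈ (-0.726, 0.626, 0.286); φ = arcsin(p_z) ≈ 16.64°, λ = atan2(p_y, p_x) ≈ 139.22°.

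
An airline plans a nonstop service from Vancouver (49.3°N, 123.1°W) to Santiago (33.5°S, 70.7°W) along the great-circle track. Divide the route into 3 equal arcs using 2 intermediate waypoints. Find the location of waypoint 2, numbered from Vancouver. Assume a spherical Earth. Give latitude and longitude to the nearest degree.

Write both endpoints as unit vectors p₁, p₂ with components (cos φ cos λ, cos φ sin λ, sin φ).
The central angle between the endpoints is δ = arccos(p₁·p₂) ≈ 1.658 rad (95.0°).
Interpolate at f = 2/3 with slerp weights a = sin((1−f)δ)/sin δ ≈ 0.527, b = sin(fδ)/sin δ ≈ 0.897.
p = a·p₁ + b·p₂ ≈ (0.060, -0.994, -0.096); φ = arcsin(p_z) ≈ -5.49°, λ = atan2(p_y, p_x) ≈ -86.57°.

≈ 5°S, 87°W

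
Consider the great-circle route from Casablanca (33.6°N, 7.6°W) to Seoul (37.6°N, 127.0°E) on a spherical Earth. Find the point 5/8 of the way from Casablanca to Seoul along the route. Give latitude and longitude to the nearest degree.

≈ 60°N, 81°E

Convert each endpoint to a unit vector on the sphere (x = cos φ cos λ, y = cos φ sin λ, z = sin φ).
The central angle between the endpoints is δ = arccos(p₁·p₂) ≈ 1.697 rad (97.2°).
Interpolate at f = 5/8 with slerp weights a = sin((1−f)δ)/sin δ ≈ 0.599, b = sin(fδ)/sin δ ≈ 0.880.
p = a·p₁ + b·p₂ ≈ (0.075, 0.491, 0.868); φ = arcsin(p_z) ≈ 60.24°, λ = atan2(p_y, p_x) ≈ 81.29°.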